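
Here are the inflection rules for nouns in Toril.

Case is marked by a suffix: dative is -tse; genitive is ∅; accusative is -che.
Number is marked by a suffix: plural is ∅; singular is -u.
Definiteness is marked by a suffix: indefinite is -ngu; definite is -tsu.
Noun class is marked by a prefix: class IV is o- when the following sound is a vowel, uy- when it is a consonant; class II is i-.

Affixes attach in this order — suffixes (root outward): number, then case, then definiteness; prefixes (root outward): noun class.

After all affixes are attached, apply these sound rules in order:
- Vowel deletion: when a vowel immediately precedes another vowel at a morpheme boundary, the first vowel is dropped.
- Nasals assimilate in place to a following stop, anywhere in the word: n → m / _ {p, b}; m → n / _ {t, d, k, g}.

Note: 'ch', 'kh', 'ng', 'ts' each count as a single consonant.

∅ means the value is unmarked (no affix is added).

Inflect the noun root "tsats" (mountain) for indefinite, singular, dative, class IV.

uytsatsutsengu

Attach noun class class IV uy- (before consonant 'ts') → uytsats.
Attach number singular -u → uytsatsu.
Attach case dative -tse → uytsatsutse.
Attach definiteness indefinite -ngu → uytsatsutsengu.
Vowel deletion: no change.
Nasal assimilation: no change.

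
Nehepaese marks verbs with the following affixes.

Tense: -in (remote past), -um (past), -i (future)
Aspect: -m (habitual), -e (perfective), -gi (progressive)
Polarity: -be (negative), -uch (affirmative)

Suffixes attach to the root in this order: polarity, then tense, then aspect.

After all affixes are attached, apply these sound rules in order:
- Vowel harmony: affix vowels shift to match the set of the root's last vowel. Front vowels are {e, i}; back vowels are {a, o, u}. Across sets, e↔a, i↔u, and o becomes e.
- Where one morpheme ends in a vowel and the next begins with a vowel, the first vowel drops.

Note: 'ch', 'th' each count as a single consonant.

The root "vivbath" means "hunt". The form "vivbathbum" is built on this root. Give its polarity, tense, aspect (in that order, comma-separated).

Segment: vivbath-be-i-m.
polarity: -be → negative.
tense: -i → future.
aspect: -m → habitual.

negative, future, habitual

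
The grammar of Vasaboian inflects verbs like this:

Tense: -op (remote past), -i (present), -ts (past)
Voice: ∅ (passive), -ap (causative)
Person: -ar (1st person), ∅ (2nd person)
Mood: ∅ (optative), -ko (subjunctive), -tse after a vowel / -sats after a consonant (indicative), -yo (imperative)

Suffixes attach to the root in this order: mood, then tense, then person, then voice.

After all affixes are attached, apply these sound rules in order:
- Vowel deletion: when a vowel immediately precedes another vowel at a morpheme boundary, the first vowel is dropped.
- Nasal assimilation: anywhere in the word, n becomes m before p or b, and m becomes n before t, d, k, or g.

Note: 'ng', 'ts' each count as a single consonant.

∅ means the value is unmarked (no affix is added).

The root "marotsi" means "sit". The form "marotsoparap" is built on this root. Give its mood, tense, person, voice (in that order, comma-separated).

optative, remote past, 1st person, causative

Segment: marotsi-op-ar-ap.
mood: ∅ → optative.
tense: -op → remote past.
person: -ar → 1st person.
voice: -ap → causative.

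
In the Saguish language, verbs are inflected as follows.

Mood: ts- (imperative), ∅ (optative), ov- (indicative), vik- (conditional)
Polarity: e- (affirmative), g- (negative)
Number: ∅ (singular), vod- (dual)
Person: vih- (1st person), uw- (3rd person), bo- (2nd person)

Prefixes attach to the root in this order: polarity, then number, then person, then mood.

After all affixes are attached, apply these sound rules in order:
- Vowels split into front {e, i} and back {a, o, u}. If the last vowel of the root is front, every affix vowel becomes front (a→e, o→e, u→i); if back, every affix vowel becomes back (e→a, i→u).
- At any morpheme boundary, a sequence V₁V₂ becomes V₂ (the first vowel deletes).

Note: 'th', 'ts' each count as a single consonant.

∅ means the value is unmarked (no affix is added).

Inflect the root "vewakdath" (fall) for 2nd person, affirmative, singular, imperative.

tsbavewakdath

Attach polarity affirmative e- → evewakdath.
number = singular: zero marking, form stays evewakdath.
Attach person 2nd person bo- → boevewakdath.
Attach mood imperative ts- → tsboevewakdath.
Apply vowel harmony: tsboevewakdath → tsboavewakdath.
Apply vowel deletion: tsboavewakdath → tsbavewakdath.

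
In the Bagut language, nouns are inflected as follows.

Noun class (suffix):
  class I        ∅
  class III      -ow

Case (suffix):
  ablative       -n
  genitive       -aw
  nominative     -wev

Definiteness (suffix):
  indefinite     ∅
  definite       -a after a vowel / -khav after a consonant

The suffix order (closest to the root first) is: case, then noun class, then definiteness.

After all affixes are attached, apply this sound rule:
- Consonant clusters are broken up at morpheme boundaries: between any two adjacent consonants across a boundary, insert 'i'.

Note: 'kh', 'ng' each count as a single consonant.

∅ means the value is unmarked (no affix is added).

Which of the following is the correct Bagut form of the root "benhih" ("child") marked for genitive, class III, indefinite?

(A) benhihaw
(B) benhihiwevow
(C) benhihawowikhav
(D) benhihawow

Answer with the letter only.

Attach case genitive -aw → benhihaw.
Attach noun class class III -ow → benhihawow.
definiteness = indefinite: zero marking, form stays benhihawow.
Epenthesis: no change.
So the correct form is benhihawow, option (D).
(A) benhihaw is wrong: it uses class I instead of class III for noun class.
(C) benhihawowikhav is wrong: it uses definite instead of indefinite for definiteness.
(B) benhihiwevow is wrong: it uses nominative instead of genitive for case.

D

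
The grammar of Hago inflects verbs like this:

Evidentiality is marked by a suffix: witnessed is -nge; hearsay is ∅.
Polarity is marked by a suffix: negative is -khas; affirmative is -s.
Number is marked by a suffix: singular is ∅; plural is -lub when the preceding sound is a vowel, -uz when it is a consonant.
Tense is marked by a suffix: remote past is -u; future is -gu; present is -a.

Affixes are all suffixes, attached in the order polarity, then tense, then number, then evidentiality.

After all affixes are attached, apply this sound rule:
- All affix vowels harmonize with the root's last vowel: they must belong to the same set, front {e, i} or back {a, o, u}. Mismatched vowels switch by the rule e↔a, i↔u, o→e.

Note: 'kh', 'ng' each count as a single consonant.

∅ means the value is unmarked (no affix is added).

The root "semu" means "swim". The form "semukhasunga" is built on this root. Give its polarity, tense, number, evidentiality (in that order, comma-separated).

Segment: semu-khas-u-nge.
polarity: -khas → negative.
tense: -u → remote past.
number: ∅ → singular.
evidentiality: -nge → witnessed.

negative, remote past, singular, witnessed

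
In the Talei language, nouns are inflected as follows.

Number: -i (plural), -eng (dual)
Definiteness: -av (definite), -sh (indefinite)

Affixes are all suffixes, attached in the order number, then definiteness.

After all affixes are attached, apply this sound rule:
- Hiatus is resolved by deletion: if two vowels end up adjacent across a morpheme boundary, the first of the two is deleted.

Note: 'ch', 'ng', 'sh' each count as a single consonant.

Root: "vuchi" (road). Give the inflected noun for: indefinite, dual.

Attach number dual -eng → vuchieng.
Attach definiteness indefinite -sh → vuchiengsh.
Apply vowel deletion: vuchiengsh → vuchengsh.

vuchengsh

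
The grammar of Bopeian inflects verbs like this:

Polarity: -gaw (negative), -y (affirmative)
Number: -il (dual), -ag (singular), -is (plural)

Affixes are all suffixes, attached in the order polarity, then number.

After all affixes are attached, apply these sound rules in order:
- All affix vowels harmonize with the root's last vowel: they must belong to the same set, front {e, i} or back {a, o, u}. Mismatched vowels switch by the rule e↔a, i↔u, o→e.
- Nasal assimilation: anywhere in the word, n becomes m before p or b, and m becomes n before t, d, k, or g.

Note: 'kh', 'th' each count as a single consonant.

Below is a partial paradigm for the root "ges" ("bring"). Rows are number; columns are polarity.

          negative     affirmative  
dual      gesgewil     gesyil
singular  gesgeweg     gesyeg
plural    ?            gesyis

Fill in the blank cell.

Attach polarity negative -gaw → gesgaw.
Attach number plural -is → gesgawis.
Apply vowel harmony: gesgawis → gesgewis.
Nasal assimilation: no change.

gesgewis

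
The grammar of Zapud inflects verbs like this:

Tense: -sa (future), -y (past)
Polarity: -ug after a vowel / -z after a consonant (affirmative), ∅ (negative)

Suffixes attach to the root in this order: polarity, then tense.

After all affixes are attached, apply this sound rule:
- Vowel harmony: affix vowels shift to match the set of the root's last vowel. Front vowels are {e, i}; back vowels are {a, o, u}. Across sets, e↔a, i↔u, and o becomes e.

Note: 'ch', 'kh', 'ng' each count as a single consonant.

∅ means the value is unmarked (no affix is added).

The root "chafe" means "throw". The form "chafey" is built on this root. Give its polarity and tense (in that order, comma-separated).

negative, past

Segment: chafe-y.
polarity: ∅ → negative.
tense: -y → past.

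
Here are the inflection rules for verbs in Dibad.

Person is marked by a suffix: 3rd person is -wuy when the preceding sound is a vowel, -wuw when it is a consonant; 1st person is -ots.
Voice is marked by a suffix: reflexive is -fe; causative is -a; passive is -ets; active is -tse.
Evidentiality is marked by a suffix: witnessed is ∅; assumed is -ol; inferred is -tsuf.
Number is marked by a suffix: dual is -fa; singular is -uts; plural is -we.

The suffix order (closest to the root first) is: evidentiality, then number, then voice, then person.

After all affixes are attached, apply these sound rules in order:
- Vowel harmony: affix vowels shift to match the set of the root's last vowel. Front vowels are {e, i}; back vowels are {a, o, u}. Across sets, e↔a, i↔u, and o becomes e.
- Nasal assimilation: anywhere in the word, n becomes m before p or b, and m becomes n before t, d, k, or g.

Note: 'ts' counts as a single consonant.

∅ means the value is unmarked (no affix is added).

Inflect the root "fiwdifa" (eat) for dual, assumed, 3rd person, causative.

Attach evidentiality assumed -ol → fiwdifaol.
Attach number dual -fa → fiwdifaolfa.
Attach voice causative -a → fiwdifaolfaa.
Attach person 3rd person -wuy (after vowel 'a') → fiwdifaolfaawuy.
Vowel harmony: no change.
Nasal assimilation: no change.

fiwdifaolfaawuy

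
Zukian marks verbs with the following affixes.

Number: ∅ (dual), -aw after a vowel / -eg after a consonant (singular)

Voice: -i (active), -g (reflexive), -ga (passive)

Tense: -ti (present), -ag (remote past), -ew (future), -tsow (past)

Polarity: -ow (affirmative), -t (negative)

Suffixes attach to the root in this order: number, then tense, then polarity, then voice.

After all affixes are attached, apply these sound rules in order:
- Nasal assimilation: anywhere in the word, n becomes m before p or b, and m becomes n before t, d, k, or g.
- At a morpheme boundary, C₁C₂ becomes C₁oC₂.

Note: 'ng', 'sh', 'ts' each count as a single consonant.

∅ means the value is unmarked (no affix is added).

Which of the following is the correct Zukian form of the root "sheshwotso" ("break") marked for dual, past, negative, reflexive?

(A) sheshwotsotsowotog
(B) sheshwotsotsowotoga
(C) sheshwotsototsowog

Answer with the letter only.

number = dual: zero marking, form stays sheshwotso.
Attach tense past -tsow → sheshwotsotsow.
Attach polarity negative -t → sheshwotsotsowt.
Attach voice reflexive -g → sheshwotsotsowtg.
Nasal assimilation: no change.
Apply epenthesis: sheshwotsotsowtg → sheshwotsotsowotog.
So the correct form is sheshwotsotsowotog, option (A).
(C) sheshwotsototsowog is wrong: it has the affixes in the wrong order.
(B) sheshwotsotsowotoga is wrong: it uses passive instead of reflexive for voice.

A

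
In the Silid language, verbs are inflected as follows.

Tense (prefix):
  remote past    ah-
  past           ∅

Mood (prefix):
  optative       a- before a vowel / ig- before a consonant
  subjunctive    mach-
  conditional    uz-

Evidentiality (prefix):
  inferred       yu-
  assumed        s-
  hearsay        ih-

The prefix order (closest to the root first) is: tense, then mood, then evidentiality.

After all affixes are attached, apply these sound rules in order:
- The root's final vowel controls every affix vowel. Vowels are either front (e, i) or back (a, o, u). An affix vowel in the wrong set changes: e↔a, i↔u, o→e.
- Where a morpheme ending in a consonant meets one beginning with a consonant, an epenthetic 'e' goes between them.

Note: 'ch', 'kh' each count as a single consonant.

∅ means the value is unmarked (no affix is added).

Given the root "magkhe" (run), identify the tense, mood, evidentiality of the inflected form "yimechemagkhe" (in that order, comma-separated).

past, subjunctive, inferred

Segment: yu-mach-magkhe.
tense: ∅ → past.
mood: mach- → subjunctive.
evidentiality: yu- → inferred.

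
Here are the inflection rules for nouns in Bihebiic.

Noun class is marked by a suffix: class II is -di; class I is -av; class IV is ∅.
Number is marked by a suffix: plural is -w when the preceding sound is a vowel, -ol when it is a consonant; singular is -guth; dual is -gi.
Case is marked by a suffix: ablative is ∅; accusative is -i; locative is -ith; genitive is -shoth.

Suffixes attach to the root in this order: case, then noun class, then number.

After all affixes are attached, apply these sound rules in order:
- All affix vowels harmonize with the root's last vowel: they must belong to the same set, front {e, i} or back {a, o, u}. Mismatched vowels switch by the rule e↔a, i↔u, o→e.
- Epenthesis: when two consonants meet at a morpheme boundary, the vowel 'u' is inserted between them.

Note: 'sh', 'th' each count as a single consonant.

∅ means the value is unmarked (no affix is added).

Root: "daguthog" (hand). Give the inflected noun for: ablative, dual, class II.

case = ablative: zero marking, form stays daguthog.
Attach noun class class II -di → daguthogdi.
Attach number dual -gi → daguthogdigi.
Apply vowel harmony: daguthogdigi → daguthogdugu.
Apply epenthesis: daguthogdugu → daguthogudugu.

daguthogudugu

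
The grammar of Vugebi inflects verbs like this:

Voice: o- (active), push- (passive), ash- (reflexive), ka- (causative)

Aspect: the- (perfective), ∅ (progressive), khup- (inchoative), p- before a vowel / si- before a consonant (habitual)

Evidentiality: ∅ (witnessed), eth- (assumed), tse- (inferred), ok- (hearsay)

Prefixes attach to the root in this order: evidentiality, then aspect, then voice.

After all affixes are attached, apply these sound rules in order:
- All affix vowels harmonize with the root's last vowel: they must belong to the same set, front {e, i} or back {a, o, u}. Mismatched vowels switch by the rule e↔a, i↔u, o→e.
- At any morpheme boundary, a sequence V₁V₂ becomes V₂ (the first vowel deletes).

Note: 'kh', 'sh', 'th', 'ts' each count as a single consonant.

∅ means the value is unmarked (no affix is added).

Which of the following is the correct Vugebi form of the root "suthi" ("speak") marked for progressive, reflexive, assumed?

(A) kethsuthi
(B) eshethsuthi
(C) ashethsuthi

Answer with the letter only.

Attach evidentiality assumed eth- → ethsuthi.
aspect = progressive: zero marking, form stays ethsuthi.
Attach voice reflexive ash- → ashethsuthi.
Apply vowel harmony: ashethsuthi → eshethsuthi.
Vowel deletion: no change.
So the correct form is eshethsuthi, option (B).
(C) ashethsuthi is wrong: it fails to apply the sound rule(s).
(A) kethsuthi is wrong: it uses causative instead of reflexive for voice.

B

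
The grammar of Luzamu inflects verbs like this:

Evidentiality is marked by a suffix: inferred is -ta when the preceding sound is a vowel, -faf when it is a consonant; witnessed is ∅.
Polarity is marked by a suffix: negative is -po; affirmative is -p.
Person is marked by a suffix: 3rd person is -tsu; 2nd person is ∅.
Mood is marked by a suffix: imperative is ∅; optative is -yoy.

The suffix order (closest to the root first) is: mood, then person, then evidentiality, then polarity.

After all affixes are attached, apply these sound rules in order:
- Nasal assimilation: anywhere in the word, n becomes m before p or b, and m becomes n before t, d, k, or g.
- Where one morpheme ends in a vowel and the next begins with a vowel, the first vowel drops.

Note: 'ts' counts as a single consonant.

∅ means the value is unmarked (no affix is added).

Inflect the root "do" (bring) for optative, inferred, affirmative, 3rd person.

Attach mood optative -yoy → doyoy.
Attach person 3rd person -tsu → doyoytsu.
Attach evidentiality inferred -ta (after vowel 'u') → doyoytsuta.
Attach polarity affirmative -p → doyoytsutap.
Nasal assimilation: no change.
Vowel deletion: no change.

doyoytsutap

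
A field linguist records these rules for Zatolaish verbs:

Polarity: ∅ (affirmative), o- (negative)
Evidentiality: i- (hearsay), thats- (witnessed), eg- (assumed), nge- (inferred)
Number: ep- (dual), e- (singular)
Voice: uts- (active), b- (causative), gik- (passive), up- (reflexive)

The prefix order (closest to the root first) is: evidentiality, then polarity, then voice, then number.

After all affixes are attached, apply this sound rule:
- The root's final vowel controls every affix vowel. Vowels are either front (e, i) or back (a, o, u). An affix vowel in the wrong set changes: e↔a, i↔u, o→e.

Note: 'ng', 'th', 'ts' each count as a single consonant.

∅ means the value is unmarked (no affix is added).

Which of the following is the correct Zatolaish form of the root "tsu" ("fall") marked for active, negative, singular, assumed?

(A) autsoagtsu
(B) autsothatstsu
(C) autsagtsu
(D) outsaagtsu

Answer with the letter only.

Attach evidentiality assumed eg- → egtsu.
Attach polarity negative o- → oegtsu.
Attach voice active uts- → utsoegtsu.
Attach number singular e- → eutsoegtsu.
Apply vowel harmony: eutsoegtsu → autsoagtsu.
So the correct form is autsoagtsu, option (A).
(D) outsaagtsu is wrong: it has the affixes in the wrong order.
(C) autsagtsu is wrong: it uses affirmative instead of negative for polarity.
(B) autsothatstsu is wrong: it uses witnessed instead of assumed for evidentiality.

A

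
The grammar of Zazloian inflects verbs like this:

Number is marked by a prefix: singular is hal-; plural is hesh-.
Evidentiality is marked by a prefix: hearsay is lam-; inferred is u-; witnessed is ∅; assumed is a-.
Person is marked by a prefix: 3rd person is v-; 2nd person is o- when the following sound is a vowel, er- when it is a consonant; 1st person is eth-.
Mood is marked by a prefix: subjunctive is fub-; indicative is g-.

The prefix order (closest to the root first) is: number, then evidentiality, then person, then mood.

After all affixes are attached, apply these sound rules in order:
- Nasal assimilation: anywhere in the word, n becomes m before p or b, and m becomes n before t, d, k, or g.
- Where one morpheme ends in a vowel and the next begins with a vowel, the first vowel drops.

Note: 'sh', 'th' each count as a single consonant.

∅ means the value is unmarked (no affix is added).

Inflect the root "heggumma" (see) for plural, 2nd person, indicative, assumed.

gaheshheggumma

Attach number plural hesh- → heshheggumma.
Attach evidentiality assumed a- → aheshheggumma.
Attach person 2nd person o- (before vowel 'a') → oaheshheggumma.
Attach mood indicative g- → goaheshheggumma.
Nasal assimilation: no change.
Apply vowel deletion: goaheshheggumma → gaheshheggumma.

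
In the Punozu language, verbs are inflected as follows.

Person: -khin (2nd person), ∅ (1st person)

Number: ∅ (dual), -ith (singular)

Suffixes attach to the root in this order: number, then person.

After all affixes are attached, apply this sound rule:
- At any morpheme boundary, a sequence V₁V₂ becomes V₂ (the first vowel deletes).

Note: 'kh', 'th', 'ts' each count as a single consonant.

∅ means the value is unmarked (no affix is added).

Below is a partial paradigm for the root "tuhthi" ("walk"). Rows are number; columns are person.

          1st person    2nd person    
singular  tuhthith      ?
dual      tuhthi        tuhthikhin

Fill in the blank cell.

Attach number singular -ith → tuhthiith.
Attach person 2nd person -khin → tuhthiithkhin.
Apply vowel deletion: tuhthiithkhin → tuhthithkhin.

tuhthithkhin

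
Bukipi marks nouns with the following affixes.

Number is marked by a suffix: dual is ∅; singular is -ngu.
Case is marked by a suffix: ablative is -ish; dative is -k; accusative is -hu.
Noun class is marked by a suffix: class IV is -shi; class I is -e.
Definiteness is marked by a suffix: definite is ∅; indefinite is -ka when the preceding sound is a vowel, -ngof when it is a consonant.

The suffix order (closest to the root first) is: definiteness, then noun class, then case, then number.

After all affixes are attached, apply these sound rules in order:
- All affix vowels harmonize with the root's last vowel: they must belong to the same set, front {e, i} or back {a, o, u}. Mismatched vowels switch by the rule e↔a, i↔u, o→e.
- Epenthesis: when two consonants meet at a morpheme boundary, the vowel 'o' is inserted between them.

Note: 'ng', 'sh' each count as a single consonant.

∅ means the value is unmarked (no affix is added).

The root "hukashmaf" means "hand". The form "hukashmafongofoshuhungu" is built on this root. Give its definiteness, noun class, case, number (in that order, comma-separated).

Segment: hukashmaf-ngof-shi-hu-ngu.
definiteness: -ka/ngof → indefinite.
noun class: -shi → class IV.
case: -hu → accusative.
number: -ngu → singular.

indefinite, class IV, accusative, singular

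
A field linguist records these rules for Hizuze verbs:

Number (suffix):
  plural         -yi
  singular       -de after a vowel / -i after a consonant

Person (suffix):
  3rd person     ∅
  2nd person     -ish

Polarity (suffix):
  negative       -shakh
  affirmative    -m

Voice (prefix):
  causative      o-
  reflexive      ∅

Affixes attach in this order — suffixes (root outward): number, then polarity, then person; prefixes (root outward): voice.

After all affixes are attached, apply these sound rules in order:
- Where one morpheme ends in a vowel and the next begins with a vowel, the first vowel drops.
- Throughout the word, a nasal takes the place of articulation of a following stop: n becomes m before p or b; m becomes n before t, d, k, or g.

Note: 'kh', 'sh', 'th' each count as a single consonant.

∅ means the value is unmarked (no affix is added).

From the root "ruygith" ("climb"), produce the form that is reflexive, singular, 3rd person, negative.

Attach number singular -i (after consonant 'th') → ruygithi.
Attach polarity negative -shakh → ruygithishakh.
person = 3rd person: zero marking, form stays ruygithishakh.
voice = reflexive: zero marking, form stays ruygithishakh.
Vowel deletion: no change.
Nasal assimilation: no change.

ruygithishakh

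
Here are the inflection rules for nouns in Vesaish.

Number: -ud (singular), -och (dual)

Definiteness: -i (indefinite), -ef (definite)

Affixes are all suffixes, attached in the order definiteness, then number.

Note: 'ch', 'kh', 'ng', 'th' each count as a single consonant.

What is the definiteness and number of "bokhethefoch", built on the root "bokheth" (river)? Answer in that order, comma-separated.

Segment: bokheth-ef-och.
definiteness: -ef → definite.
number: -och → dual.

definite, dual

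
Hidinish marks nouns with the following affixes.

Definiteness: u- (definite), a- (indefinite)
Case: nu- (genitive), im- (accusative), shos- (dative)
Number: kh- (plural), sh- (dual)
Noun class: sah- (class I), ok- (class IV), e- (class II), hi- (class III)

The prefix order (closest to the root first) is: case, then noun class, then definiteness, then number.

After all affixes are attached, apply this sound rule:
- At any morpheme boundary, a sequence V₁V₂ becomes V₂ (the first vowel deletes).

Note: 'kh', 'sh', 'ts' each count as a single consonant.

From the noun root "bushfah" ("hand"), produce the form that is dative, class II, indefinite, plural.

Attach case dative shos- → shosbushfah.
Attach noun class class II e- → eshosbushfah.
Attach definiteness indefinite a- → aeshosbushfah.
Attach number plural kh- → khaeshosbushfah.
Apply vowel deletion: khaeshosbushfah → kheshosbushfah.

kheshosbushfah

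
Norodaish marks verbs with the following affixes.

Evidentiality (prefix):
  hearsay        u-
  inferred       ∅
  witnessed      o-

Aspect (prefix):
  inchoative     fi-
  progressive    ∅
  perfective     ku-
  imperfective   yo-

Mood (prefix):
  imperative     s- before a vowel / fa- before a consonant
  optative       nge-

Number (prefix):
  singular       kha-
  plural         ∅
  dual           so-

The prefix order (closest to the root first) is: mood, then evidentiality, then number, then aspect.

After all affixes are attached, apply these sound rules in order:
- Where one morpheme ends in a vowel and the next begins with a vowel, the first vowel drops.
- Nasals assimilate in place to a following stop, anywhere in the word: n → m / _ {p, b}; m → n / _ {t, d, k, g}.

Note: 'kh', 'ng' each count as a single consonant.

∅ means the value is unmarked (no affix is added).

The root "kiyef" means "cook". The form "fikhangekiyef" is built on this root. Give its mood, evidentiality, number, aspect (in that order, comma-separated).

Segment: fi-kha-nge-kiyef.
mood: nge- → optative.
evidentiality: ∅ → inferred.
number: kha- → singular.
aspect: fi- → inchoative.

optative, inferred, singular, inchoative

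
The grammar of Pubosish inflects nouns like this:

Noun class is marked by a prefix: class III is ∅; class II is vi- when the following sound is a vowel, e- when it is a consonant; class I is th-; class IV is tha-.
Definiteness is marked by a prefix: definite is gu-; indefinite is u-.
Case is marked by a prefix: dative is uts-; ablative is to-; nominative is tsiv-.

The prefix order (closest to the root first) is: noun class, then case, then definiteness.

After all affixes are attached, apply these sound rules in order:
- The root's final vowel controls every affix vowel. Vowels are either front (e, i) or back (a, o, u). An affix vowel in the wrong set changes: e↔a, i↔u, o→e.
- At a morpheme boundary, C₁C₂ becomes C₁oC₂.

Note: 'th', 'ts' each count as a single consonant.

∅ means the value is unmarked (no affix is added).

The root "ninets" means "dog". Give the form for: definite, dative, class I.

Attach noun class class I th- → thninets.
Attach case dative uts- → utsthninets.
Attach definiteness definite gu- → guutsthninets.
Apply vowel harmony: guutsthninets → giitsthninets.
Apply epenthesis: giitsthninets → giitsothoninets.

giitsothoninets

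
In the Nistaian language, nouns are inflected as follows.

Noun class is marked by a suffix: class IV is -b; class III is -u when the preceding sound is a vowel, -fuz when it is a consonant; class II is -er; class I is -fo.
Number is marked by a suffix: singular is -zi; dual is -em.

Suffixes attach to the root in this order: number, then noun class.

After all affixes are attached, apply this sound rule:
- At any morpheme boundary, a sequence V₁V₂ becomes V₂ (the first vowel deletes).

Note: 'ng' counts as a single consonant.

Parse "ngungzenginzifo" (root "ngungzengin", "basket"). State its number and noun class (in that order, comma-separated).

singular, class I

Segment: ngungzengin-zi-fo.
number: -zi → singular.
noun class: -fo → class I.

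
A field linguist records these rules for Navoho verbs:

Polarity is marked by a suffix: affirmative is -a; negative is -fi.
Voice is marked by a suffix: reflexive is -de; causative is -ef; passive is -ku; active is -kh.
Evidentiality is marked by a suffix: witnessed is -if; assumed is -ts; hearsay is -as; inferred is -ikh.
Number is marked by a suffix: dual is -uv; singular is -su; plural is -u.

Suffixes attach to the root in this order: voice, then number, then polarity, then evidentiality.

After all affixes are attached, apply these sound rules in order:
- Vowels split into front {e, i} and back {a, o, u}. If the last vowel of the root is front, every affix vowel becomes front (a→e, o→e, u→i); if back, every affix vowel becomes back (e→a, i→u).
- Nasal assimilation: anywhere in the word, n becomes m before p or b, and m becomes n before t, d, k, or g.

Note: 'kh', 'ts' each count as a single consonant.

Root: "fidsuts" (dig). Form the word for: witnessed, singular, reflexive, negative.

Attach voice reflexive -de → fidsutsde.
Attach number singular -su → fidsutsdesu.
Attach polarity negative -fi → fidsutsdesufi.
Attach evidentiality witnessed -if → fidsutsdesufiif.
Apply vowel harmony: fidsutsdesufiif → fidsutsdasufuuf.
Nasal assimilation: no change.

fidsutsdasufuuf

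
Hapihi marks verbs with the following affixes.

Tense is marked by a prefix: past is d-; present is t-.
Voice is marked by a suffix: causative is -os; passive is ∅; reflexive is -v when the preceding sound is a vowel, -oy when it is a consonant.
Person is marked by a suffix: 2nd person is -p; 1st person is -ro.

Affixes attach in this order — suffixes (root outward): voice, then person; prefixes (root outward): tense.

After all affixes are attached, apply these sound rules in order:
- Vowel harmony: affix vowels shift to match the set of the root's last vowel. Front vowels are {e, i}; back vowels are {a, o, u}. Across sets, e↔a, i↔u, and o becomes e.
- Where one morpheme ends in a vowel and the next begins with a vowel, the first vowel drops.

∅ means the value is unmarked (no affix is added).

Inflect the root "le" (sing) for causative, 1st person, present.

tlesre

Attach voice causative -os → leos.
Attach person 1st person -ro → leosro.
Attach tense present t- → tleosro.
Apply vowel harmony: tleosro → tleesre.
Apply vowel deletion: tleesre → tlesre.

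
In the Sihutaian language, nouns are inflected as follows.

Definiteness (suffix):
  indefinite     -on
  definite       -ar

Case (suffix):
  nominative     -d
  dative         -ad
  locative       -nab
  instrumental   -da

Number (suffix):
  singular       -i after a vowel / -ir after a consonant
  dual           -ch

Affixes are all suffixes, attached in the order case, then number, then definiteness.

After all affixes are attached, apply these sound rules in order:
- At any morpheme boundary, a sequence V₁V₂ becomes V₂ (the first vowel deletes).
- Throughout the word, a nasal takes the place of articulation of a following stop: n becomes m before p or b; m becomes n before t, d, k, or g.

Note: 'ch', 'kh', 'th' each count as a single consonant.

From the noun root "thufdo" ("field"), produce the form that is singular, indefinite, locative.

thufdonabiron

Attach case locative -nab → thufdonab.
Attach number singular -ir (after consonant 'b') → thufdonabir.
Attach definiteness indefinite -on → thufdonabiron.
Vowel deletion: no change.
Nasal assimilation: no change.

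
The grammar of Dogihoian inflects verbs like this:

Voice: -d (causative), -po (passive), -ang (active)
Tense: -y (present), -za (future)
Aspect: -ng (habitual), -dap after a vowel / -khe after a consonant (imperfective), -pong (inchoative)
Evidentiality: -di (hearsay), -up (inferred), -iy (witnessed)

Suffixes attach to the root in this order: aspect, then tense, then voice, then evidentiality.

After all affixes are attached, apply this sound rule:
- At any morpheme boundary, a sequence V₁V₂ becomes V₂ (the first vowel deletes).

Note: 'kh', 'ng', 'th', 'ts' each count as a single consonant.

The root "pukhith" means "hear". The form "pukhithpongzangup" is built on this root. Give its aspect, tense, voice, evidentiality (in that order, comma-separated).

inchoative, future, active, inferred

Segment: pukhith-pong-za-ang-up.
aspect: -pong → inchoative.
tense: -za → future.
voice: -ang → active.
evidentiality: -up → inferred.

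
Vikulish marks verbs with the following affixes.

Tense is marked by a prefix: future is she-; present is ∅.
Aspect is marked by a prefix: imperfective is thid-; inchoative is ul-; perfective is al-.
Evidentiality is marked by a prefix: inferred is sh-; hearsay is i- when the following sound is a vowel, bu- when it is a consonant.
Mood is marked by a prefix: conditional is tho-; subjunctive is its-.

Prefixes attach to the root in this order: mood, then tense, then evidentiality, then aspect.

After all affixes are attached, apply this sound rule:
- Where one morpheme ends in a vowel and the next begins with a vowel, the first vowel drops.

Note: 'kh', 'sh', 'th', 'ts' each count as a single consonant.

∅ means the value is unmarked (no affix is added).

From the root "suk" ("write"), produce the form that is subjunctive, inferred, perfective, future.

alshshitssuk

Attach mood subjunctive its- → itssuk.
Attach tense future she- → sheitssuk.
Attach evidentiality inferred sh- → shsheitssuk.
Attach aspect perfective al- → alshsheitssuk.
Apply vowel deletion: alshsheitssuk → alshshitssuk.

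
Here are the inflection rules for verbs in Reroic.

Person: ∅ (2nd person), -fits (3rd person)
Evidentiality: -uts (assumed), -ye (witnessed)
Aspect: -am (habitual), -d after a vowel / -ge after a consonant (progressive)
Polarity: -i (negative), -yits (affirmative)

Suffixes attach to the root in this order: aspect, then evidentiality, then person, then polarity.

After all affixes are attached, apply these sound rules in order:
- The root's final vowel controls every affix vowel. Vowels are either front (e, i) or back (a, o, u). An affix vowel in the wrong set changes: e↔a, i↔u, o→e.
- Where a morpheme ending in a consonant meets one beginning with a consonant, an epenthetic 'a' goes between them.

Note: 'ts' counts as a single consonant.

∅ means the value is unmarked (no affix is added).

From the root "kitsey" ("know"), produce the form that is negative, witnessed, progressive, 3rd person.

Attach aspect progressive -ge (after consonant 'y') → kitseyge.
Attach evidentiality witnessed -ye → kitseygeye.
Attach person 3rd person -fits → kitseygeyefits.
Attach polarity negative -i → kitseygeyefitsi.
Vowel harmony: no change.
Apply epenthesis: kitseygeyefitsi → kitseyageyefitsi.

kitseyageyefitsi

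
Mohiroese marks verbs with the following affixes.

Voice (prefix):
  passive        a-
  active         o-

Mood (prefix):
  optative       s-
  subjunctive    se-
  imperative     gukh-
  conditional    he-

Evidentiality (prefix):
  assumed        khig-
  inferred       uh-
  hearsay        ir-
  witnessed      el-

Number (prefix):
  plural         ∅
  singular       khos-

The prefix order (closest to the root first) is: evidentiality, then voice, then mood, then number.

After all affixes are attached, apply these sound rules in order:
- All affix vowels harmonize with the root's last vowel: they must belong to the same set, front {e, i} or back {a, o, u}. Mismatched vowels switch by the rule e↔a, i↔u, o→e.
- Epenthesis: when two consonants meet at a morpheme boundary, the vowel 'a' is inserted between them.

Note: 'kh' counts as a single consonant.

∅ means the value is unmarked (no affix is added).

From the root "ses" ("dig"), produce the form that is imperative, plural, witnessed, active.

Attach evidentiality witnessed el- → elses.
Attach voice active o- → oelses.
Attach mood imperative gukh- → gukhoelses.
number = plural: zero marking, form stays gukhoelses.
Apply vowel harmony: gukhoelses → gikheelses.
Apply epenthesis: gikheelses → gikheelases.

gikheelases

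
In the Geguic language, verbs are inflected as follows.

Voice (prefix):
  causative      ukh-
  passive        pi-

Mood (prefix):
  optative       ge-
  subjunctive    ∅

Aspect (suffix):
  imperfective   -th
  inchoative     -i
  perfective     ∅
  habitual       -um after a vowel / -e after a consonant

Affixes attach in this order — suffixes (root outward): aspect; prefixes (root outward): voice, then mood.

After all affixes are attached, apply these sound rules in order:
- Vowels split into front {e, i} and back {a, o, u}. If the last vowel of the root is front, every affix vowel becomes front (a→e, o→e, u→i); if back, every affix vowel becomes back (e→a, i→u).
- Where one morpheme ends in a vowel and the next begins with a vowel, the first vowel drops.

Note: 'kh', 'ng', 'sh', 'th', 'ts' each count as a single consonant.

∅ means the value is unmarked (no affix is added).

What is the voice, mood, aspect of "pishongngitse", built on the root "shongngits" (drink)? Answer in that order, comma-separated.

passive, subjunctive, habitual

Segment: pi-shongngits-e.
voice: pi- → passive.
mood: ∅ → subjunctive.
aspect: -um/e → habitual.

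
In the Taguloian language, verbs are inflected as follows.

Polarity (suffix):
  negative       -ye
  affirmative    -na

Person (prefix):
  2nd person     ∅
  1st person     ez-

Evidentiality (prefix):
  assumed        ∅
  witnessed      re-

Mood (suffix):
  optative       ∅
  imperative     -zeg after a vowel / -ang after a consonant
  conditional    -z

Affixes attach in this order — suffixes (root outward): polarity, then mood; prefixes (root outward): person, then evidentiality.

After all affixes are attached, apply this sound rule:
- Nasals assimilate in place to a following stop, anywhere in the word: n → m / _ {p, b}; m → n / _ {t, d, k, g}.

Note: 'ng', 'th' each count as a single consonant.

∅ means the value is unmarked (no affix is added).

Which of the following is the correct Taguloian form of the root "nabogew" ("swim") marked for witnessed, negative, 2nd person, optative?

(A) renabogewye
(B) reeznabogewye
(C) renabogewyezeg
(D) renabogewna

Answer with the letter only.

A

person = 2nd person: zero marking, form stays nabogew.
Attach polarity negative -ye → nabogewye.
Attach evidentiality witnessed re- → renabogewye.
mood = optative: zero marking, form stays renabogewye.
Nasal assimilation: no change.
So the correct form is renabogewye, option (A).
(B) reeznabogewye is wrong: it uses 1st person instead of 2nd person for person.
(C) renabogewyezeg is wrong: it uses imperative instead of optative for mood.
(D) renabogewna is wrong: it uses affirmative instead of negative for polarity.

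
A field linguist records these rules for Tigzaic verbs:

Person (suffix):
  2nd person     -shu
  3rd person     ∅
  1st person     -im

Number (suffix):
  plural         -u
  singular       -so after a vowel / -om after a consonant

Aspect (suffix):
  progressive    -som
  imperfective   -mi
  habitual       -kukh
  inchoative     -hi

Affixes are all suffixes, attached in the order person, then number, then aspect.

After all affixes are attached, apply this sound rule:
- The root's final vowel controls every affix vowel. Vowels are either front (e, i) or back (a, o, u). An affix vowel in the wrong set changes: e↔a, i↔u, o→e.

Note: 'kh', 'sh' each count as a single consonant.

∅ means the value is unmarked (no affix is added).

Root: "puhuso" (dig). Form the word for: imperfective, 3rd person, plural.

person = 3rd person: zero marking, form stays puhuso.
Attach number plural -u → puhusou.
Attach aspect imperfective -mi → puhusoumi.
Apply vowel harmony: puhusoumi → puhusoumu.

puhusoumu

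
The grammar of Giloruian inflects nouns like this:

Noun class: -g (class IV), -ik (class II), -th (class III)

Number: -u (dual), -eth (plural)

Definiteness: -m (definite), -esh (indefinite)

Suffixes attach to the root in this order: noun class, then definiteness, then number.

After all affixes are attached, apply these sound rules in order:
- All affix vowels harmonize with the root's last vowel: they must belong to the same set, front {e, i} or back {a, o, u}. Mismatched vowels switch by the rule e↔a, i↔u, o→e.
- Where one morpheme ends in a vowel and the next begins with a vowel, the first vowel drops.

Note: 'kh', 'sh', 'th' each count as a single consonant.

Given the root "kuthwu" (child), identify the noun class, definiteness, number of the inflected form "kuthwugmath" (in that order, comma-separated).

class IV, definite, plural

Segment: kuthwu-g-m-eth.
noun class: -g → class IV.
definiteness: -m → definite.
number: -eth → plural.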